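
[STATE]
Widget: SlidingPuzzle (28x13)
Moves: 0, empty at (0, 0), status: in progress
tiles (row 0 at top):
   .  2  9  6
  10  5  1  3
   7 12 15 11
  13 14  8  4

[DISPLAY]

┌────┬────┬────┬────┐       
│    │  2 │  9 │  6 │       
├────┼────┼────┼────┤       
│ 10 │  5 │  1 │  3 │       
├────┼────┼────┼────┤       
│  7 │ 12 │ 15 │ 11 │       
├────┼────┼────┼────┤       
│ 13 │ 14 │  8 │  4 │       
└────┴────┴────┴────┘       
Moves: 0                    
                            
                            
                            


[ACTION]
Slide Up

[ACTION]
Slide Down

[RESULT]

┌────┬────┬────┬────┐       
│    │  2 │  9 │  6 │       
├────┼────┼────┼────┤       
│ 10 │  5 │  1 │  3 │       
├────┼────┼────┼────┤       
│  7 │ 12 │ 15 │ 11 │       
├────┼────┼────┼────┤       
│ 13 │ 14 │  8 │  4 │       
└────┴────┴────┴────┘       
Moves: 2                    
                            
                            
                            


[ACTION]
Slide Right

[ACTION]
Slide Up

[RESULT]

┌────┬────┬────┬────┐       
│ 10 │  2 │  9 │  6 │       
├────┼────┼────┼────┤       
│    │  5 │  1 │  3 │       
├────┼────┼────┼────┤       
│  7 │ 12 │ 15 │ 11 │       
├────┼────┼────┼────┤       
│ 13 │ 14 │  8 │  4 │       
└────┴────┴────┴────┘       
Moves: 3                    
                            
                            
                            


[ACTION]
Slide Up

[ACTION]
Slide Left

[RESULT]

┌────┬────┬────┬────┐       
│ 10 │  2 │  9 │  6 │       
├────┼────┼────┼────┤       
│  7 │  5 │  1 │  3 │       
├────┼────┼────┼────┤       
│ 12 │    │ 15 │ 11 │       
├────┼────┼────┼────┤       
│ 13 │ 14 │  8 │  4 │       
└────┴────┴────┴────┘       
Moves: 5                    
                            
                            
                            


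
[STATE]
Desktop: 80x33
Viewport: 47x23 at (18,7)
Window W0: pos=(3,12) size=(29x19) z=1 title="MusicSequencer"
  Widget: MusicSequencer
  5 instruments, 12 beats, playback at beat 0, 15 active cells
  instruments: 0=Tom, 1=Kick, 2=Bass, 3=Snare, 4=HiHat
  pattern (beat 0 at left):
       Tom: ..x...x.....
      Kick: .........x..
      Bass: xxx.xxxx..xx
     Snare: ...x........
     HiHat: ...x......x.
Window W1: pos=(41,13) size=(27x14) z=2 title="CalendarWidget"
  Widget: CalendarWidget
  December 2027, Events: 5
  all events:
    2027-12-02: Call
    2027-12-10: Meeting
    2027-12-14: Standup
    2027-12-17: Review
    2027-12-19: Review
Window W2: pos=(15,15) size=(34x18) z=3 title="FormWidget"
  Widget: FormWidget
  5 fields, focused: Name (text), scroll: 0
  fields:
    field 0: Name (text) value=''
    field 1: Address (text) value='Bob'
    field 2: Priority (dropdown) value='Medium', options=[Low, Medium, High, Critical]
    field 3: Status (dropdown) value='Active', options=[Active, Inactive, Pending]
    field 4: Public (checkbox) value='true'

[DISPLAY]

                                               
                                               
                                               
                                               
                                               
━━━━━━━━━━━━━┓                                 
r            ┃         ┏━━━━━━━━━━━━━━━━━━━━━━━
─────────────┨         ┃ CalendarWidget        
━━━━━━━━━━━━━━━━━━━━━━━━━━━━━━┓────────────────
ormWidget                     ┃ecember 2027    
──────────────────────────────┨e Th Fr Sa Su   
Name:       [                ]┃1  2*  3  4  5  
Address:    [Bob             ]┃8  9 10* 11 12  
Priority:   [Medium         ▼]┃15 16 17* 18 19*
Status:     [Active         ▼]┃2 23 24 25 26   
Public:     [x]               ┃9 30 31         
                              ┃                
                              ┃                
                              ┃                
                              ┃━━━━━━━━━━━━━━━━
                              ┃                
                              ┃                
                              ┃                


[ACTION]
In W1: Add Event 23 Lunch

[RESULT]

                                               
                                               
                                               
                                               
                                               
━━━━━━━━━━━━━┓                                 
r            ┃         ┏━━━━━━━━━━━━━━━━━━━━━━━
─────────────┨         ┃ CalendarWidget        
━━━━━━━━━━━━━━━━━━━━━━━━━━━━━━┓────────────────
ormWidget                     ┃ecember 2027    
──────────────────────────────┨e Th Fr Sa Su   
Name:       [                ]┃1  2*  3  4  5  
Address:    [Bob             ]┃8  9 10* 11 12  
Priority:   [Medium         ▼]┃15 16 17* 18 19*
Status:     [Active         ▼]┃2 23* 24 25 26  
Public:     [x]               ┃9 30 31         
                              ┃                
                              ┃                
                              ┃                
                              ┃━━━━━━━━━━━━━━━━
                              ┃                
                              ┃                
                              ┃                


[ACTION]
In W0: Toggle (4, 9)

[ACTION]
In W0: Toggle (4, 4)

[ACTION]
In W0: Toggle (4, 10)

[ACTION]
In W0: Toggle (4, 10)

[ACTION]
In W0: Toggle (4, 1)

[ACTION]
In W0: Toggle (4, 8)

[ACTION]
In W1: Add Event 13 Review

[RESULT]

                                               
                                               
                                               
                                               
                                               
━━━━━━━━━━━━━┓                                 
r            ┃         ┏━━━━━━━━━━━━━━━━━━━━━━━
─────────────┨         ┃ CalendarWidget        
━━━━━━━━━━━━━━━━━━━━━━━━━━━━━━┓────────────────
ormWidget                     ┃ecember 2027    
──────────────────────────────┨e Th Fr Sa Su   
Name:       [                ]┃1  2*  3  4  5  
Address:    [Bob             ]┃8  9 10* 11 12  
Priority:   [Medium         ▼]┃ 15 16 17* 18 19
Status:     [Active         ▼]┃2 23* 24 25 26  
Public:     [x]               ┃9 30 31         
                              ┃                
                              ┃                
                              ┃                
                              ┃━━━━━━━━━━━━━━━━
                              ┃                
                              ┃                
                              ┃                


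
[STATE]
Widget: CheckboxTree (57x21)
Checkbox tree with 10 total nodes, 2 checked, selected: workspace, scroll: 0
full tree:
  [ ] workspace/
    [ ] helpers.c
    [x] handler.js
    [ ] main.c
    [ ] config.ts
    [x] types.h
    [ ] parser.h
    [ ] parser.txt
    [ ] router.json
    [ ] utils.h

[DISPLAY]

>[-] workspace/                                          
   [ ] helpers.c                                         
   [x] handler.js                                        
   [ ] main.c                                            
   [ ] config.ts                                         
   [x] types.h                                           
   [ ] parser.h                                          
   [ ] parser.txt                                        
   [ ] router.json                                       
   [ ] utils.h                                           
                                                         
                                                         
                                                         
                                                         
                                                         
                                                         
                                                         
                                                         
                                                         
                                                         
                                                         


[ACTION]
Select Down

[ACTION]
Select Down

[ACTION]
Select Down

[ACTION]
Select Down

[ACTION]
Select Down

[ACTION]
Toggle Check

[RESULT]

 [-] workspace/                                          
   [ ] helpers.c                                         
   [x] handler.js                                        
   [ ] main.c                                            
   [ ] config.ts                                         
>  [ ] types.h                                           
   [ ] parser.h                                          
   [ ] parser.txt                                        
   [ ] router.json                                       
   [ ] utils.h                                           
                                                         
                                                         
                                                         
                                                         
                                                         
                                                         
                                                         
                                                         
                                                         
                                                         
                                                         


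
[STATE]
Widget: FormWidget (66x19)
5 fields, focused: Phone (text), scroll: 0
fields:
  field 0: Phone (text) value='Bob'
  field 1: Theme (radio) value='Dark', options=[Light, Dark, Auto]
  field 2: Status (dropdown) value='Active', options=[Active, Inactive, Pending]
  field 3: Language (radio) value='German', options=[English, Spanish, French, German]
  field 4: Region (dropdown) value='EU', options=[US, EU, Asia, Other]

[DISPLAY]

> Phone:      [Bob                                               ]
  Theme:      ( ) Light  (●) Dark  ( ) Auto                       
  Status:     [Active                                           ▼]
  Language:   ( ) English  ( ) Spanish  ( ) French  (●) German    
  Region:     [EU                                               ▼]
                                                                  
                                                                  
                                                                  
                                                                  
                                                                  
                                                                  
                                                                  
                                                                  
                                                                  
                                                                  
                                                                  
                                                                  
                                                                  
                                                                  


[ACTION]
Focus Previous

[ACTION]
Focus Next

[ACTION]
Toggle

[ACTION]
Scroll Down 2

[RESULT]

  Status:     [Active                                           ▼]
  Language:   ( ) English  ( ) Spanish  ( ) French  (●) German    
  Region:     [EU                                               ▼]
                                                                  
                                                                  
                                                                  
                                                                  
                                                                  
                                                                  
                                                                  
                                                                  
                                                                  
                                                                  
                                                                  
                                                                  
                                                                  
                                                                  
                                                                  
                                                                  


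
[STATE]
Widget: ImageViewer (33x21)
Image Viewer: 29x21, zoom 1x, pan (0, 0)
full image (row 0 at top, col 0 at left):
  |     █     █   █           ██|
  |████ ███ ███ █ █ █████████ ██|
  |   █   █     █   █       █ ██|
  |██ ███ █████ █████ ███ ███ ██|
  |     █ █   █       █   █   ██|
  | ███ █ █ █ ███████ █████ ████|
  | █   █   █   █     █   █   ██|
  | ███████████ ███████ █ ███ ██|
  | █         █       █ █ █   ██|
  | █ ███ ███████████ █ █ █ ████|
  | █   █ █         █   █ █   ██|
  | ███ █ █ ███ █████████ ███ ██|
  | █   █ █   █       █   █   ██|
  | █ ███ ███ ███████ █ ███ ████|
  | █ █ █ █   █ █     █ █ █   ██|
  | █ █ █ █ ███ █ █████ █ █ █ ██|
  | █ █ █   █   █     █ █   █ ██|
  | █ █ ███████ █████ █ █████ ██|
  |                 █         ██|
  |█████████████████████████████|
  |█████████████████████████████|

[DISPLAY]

     █     █   █           ██    
████ ███ ███ █ █ █████████ ██    
   █   █     █   █       █ ██    
██ ███ █████ █████ ███ ███ ██    
     █ █   █       █   █   ██    
 ███ █ █ █ ███████ █████ ████    
 █   █   █   █     █   █   ██    
 ███████████ ███████ █ ███ ██    
 █         █       █ █ █   ██    
 █ ███ ███████████ █ █ █ ████    
 █   █ █         █   █ █   ██    
 ███ █ █ ███ █████████ ███ ██    
 █   █ █   █       █   █   ██    
 █ ███ ███ ███████ █ ███ ████    
 █ █ █ █   █ █     █ █ █   ██    
 █ █ █ █ ███ █ █████ █ █ █ ██    
 █ █ █   █   █     █ █   █ ██    
 █ █ ███████ █████ █ █████ ██    
                 █         ██    
█████████████████████████████    
█████████████████████████████    


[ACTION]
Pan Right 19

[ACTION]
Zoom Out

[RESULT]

        ██                       
███████ ██                       
      █ ██                       
███ ███ ██                       
█   █   ██                       
█████ ████                       
█   █   ██                       
█ █ ███ ██                       
█ █ █   ██                       
█ █ █ ████                       
  █ █   ██                       
███ ███ ██                       
█   █   ██                       
█ ███ ████                       
█ █ █   ██                       
█ █ █ █ ██                       
█ █   █ ██                       
█ █████ ██                       
        ██                       
██████████                       
██████████                       


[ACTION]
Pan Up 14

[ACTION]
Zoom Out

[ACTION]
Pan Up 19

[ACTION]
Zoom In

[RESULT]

   ██      ██                    
   ██      ██                    
█████  ██  ██  ██████████████████
█████  ██  ██  ██████████████████
       ██      ██              ██
       ██      ██              ██
█████  ██████████  ██████  ██████
█████  ██████████  ██████  ██████
   ██              ██      ██    
   ██              ██      ██    
█  ██████████████  ██████████  ██
█  ██████████████  ██████████  ██
█      ██          ██      ██    
█      ██          ██      ██    
█████  ██████████████  ██  ██████
█████  ██████████████  ██  ██████
   ██              ██  ██  ██    
   ██              ██  ██  ██    
█████████████████  ██  ██  ██  ██
█████████████████  ██  ██  ██  ██
               ██      ██  ██    


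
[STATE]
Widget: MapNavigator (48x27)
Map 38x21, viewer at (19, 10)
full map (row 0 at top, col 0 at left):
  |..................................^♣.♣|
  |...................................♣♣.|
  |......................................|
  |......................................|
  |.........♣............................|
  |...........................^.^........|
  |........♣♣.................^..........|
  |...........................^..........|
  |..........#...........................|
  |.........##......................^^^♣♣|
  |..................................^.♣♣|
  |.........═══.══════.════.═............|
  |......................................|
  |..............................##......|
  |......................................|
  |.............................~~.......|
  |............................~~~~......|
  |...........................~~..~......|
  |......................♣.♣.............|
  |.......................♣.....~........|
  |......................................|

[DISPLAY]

                                                
                                                
                                                
     ..................................^♣.♣     
     ...................................♣♣.     
     ......................................     
     ......................................     
     .........♣............................     
     ...........................^.^........     
     ........♣♣.................^..........     
     ...........................^..........     
     ..........#...........................     
     .........##......................^^^♣♣     
     ...................@..............^.♣♣     
     .........═══.══════.════.═............     
     ......................................     
     ..............................##......     
     ......................................     
     .............................~~.......     
     ............................~~~~......     
     ...........................~~..~......     
     ......................♣.♣.............     
     .......................♣.....~........     
     ......................................     
                                                
                                                
                                                


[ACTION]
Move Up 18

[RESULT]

                                                
                                                
                                                
                                                
                                                
                                                
                                                
                                                
                                                
                                                
                                                
                                                
                                                
     ...................@..............^♣.♣     
     ...................................♣♣.     
     ......................................     
     ......................................     
     .........♣............................     
     ...........................^.^........     
     ........♣♣.................^..........     
     ...........................^..........     
     ..........#...........................     
     .........##......................^^^♣♣     
     ..................................^.♣♣     
     .........═══.══════.════.═............     
     ......................................     
     ..............................##......     


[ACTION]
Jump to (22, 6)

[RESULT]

                                                
                                                
                                                
                                                
                                                
                                                
                                                
  ..................................^♣.♣        
  ...................................♣♣.        
  ......................................        
  ......................................        
  .........♣............................        
  ...........................^.^........        
  ........♣♣............@....^..........        
  ...........................^..........        
  ..........#...........................        
  .........##......................^^^♣♣        
  ..................................^.♣♣        
  .........═══.══════.════.═............        
  ......................................        
  ..............................##......        
  ......................................        
  .............................~~.......        
  ............................~~~~......        
  ...........................~~..~......        
  ......................♣.♣.............        
  .......................♣.....~........        


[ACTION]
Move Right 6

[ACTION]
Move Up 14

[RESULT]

                                                
                                                
                                                
                                                
                                                
                                                
                                                
                                                
                                                
                                                
                                                
                                                
                                                
........................@.....^♣.♣              
...............................♣♣.              
..................................              
..................................              
.....♣............................              
.......................^.^........              
....♣♣.................^..........              
.......................^..........              
......#...........................              
.....##......................^^^♣♣              
..............................^.♣♣              
.....═══.══════.════.═............              
..................................              
..........................##......              


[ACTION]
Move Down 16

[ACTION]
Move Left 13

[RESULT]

         ...................................... 
         .........♣............................ 
         ...........................^.^........ 
         ........♣♣.................^.......... 
         ...........................^.......... 
         ..........#........................... 
         .........##......................^^^♣♣ 
         ..................................^.♣♣ 
         .........═══.══════.════.═............ 
         ...................................... 
         ..............................##...... 
         ...................................... 
         .............................~~....... 
         ...............@............~~~~...... 
         ...........................~~..~...... 
         ......................♣.♣............. 
         .......................♣.....~........ 
         ...................................... 
                                                
                                                
                                                
                                                
                                                
                                                
                                                
                                                
                                                


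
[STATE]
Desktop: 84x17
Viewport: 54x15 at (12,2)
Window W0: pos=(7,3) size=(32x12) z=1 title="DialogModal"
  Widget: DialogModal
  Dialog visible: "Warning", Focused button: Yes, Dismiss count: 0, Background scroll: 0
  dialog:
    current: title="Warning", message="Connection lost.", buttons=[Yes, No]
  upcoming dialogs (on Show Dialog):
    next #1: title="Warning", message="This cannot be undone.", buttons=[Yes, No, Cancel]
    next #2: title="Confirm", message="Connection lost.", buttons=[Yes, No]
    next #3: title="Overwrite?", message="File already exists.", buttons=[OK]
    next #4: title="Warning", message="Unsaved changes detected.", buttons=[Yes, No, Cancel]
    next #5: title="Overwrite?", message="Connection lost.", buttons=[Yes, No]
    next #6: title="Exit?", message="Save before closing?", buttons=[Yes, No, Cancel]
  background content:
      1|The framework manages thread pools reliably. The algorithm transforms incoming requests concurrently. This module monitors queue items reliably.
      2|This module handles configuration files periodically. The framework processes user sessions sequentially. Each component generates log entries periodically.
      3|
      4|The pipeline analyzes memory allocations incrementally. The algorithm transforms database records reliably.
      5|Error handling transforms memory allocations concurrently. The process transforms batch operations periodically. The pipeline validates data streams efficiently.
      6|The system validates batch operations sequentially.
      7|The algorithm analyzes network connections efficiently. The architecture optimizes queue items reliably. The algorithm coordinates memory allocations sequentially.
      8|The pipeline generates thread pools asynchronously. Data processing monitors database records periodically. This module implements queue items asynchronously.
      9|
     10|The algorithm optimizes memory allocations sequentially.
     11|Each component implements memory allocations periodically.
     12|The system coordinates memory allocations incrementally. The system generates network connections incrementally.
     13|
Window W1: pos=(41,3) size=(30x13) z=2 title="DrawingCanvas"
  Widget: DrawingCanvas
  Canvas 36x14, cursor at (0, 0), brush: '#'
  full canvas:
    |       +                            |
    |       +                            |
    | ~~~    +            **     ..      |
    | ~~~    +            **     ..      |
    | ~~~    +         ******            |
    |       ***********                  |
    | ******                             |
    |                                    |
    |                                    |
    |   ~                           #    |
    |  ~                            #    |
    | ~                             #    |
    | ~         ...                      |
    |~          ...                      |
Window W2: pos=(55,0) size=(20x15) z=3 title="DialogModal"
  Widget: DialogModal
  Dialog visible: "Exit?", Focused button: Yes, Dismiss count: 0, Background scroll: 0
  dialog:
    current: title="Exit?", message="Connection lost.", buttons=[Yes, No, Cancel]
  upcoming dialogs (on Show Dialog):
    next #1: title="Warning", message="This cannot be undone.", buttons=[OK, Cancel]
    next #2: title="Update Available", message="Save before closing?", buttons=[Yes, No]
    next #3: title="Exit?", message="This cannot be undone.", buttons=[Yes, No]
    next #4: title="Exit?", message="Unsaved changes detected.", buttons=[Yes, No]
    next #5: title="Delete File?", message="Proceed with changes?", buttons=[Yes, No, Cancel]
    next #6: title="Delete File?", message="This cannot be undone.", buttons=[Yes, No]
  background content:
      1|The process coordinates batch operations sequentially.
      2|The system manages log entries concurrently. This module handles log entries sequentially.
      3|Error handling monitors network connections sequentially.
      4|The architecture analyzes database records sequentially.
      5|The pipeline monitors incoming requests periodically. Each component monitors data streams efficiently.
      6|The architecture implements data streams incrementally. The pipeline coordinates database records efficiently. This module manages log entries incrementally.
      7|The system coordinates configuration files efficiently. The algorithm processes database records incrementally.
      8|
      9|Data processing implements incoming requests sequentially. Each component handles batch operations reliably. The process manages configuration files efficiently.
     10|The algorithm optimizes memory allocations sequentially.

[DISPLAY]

                                           ┠──────────
━━━━━━━━━━━━━━━━━━━━━━━━━━┓  ┏━━━━━━━━━━━━━┃The proces
logModal                  ┃  ┃ DrawingCanva┃The system
──────────────────────────┨  ┠─────────────┃Error hand
framework manages thread p┃  ┃+      +     ┃Th┌───────
 ┌──────────────────┐gurat┃  ┃       +     ┃Th│   Exit
 │     Warning      │     ┃  ┃ ~~~    +    ┃Th│Connect
p│ Connection lost. │ory a┃  ┃ ~~~    +    ┃Th│[Yes]  
r│    [Yes]  No     │ memo┃  ┃ ~~~    +    ┃  └───────
s└──────────────────┘h ope┃  ┃       ******┃Data proce
algorithm analyzes network┃  ┃ ******      ┃The algori
pipeline generates thread ┃  ┃             ┃          
━━━━━━━━━━━━━━━━━━━━━━━━━━┛  ┃             ┗━━━━━━━━━━
                             ┗━━━━━━━━━━━━━━━━━━━━━━━━
                                                      


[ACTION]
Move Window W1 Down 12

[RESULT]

                                           ┠──────────
━━━━━━━━━━━━━━━━━━━━━━━━━━┓                ┃The proces
logModal                  ┃  ┏━━━━━━━━━━━━━┃The system
──────────────────────────┨  ┃ DrawingCanva┃Error hand
framework manages thread p┃  ┠─────────────┃Th┌───────
 ┌──────────────────┐gurat┃  ┃+      +     ┃Th│   Exit
 │     Warning      │     ┃  ┃       +     ┃Th│Connect
p│ Connection lost. │ory a┃  ┃ ~~~    +    ┃Th│[Yes]  
r│    [Yes]  No     │ memo┃  ┃ ~~~    +    ┃  └───────
s└──────────────────┘h ope┃  ┃ ~~~    +    ┃Data proce
algorithm analyzes network┃  ┃       ******┃The algori
pipeline generates thread ┃  ┃ ******      ┃          
━━━━━━━━━━━━━━━━━━━━━━━━━━┛  ┃             ┗━━━━━━━━━━
                             ┃                        
                             ┗━━━━━━━━━━━━━━━━━━━━━━━━


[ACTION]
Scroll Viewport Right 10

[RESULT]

                                 ┠──────────────────┨ 
━━━━━━━━━━━━━━━━┓                ┃The process coordi┃ 
                ┃  ┏━━━━━━━━━━━━━┃The system manages┃ 
────────────────┨  ┃ DrawingCanva┃Error handling mon┃ 
manages thread p┃  ┠─────────────┃Th┌────────────┐ a┃ 
──────────┐gurat┃  ┃+      +     ┃Th│   Exit?    │it┃ 
ning      │     ┃  ┃       +     ┃Th│Connection l│ i┃ 
ion lost. │ory a┃  ┃ ~~~    +    ┃Th│[Yes]  No   │in┃ 
]  No     │ memo┃  ┃ ~~~    +    ┃  └────────────┘  ┃ 
──────────┘h ope┃  ┃ ~~~    +    ┃Data processing im┃ 
analyzes network┃  ┃       ******┃The algorithm opti┃ 
enerates thread ┃  ┃ ******      ┃                  ┃ 
━━━━━━━━━━━━━━━━┛  ┃             ┗━━━━━━━━━━━━━━━━━━┛ 
                   ┃                            ┃     
                   ┗━━━━━━━━━━━━━━━━━━━━━━━━━━━━┛     


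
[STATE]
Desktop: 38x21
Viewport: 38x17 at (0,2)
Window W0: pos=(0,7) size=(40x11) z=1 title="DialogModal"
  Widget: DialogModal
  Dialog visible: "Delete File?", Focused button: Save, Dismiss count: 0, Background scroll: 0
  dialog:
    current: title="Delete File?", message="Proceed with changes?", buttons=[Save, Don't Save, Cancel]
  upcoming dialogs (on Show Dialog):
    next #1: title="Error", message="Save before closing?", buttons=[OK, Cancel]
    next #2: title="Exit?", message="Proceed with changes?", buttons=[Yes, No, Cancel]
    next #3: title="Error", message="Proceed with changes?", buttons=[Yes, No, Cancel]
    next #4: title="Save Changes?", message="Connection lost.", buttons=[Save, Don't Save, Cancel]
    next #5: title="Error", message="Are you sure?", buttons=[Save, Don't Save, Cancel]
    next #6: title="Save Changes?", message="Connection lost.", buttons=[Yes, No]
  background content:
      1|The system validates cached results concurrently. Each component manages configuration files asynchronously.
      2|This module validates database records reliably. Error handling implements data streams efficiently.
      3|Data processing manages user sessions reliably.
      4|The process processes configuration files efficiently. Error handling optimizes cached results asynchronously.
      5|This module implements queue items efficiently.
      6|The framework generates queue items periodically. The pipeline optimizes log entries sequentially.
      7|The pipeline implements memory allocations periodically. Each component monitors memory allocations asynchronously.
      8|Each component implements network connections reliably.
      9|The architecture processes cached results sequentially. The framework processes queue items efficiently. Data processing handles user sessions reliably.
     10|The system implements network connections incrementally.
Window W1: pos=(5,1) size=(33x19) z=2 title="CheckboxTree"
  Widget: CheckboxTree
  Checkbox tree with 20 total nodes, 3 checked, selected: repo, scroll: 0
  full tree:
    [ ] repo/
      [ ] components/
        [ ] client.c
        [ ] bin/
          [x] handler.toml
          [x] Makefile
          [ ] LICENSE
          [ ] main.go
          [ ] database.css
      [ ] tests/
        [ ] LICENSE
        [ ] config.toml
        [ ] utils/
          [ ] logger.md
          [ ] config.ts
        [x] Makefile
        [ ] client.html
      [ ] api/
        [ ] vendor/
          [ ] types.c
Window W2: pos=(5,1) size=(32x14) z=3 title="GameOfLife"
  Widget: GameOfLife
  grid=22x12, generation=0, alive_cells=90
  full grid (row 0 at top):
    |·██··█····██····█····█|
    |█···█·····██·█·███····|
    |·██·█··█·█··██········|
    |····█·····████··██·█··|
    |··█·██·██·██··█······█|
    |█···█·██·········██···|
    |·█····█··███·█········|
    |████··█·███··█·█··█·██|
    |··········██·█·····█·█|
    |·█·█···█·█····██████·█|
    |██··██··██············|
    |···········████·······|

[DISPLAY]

     ┃ GameOfLife                   ┃┃
     ┠──────────────────────────────┨┨
     ┃Gen: 0                        ┃┃
     ┃█···█·····██·█·███····        ┃┃
     ┃·██·█··█·█··██········        ┃┃
┏━━━━┃····█·····████··██·█··        ┃┃
┃ Dia┃··█·██·██·██··█······█        ┃┃
┠────┃█···█·██·········██···        ┃┃
┃The ┃·█····█··███·█········        ┃┃
┃Thi┌┃████··█·███··█·█··█·██        ┃┃
┃Dat│┃··········██·█·····█·█        ┃┃
┃The│┃·█·█···█·█····██████·█        ┃┃
┃Thi│┗━━━━━━━━━━━━━━━━━━━━━━━━━━━━━━┛┃
┃The└┃     [ ] config.toml           ┃
┃The ┃     [ ] utils/                ┃
┗━━━━┃       [ ] logger.md           ┃
     ┃       [ ] config.ts           ┃


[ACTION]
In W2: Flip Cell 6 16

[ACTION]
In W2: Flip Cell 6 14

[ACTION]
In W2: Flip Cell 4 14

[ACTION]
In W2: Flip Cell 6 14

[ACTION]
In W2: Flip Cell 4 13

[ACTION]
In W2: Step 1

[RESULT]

     ┃ GameOfLife                   ┃┃
     ┠──────────────────────────────┨┨
     ┃Gen: 1                        ┃┃
     ┃█···██···█···█████····        ┃┃
     ┃·█··██···█·····█··█···        ┃┃
┏━━━━┃·██·█·██······█·······        ┃┃
┃ Dia┃····█··████··█··█·····        ┃┃
┠────┃·█·██············█····        ┃┃
┃The ┃···█··█····██·█·█·██··        ┃┃
┃Thi┌┃███····██····█·····███        ┃┃
┃Dat│┃█··█···█···███·······█        ┃┃
┃The│┃███·█····█····██████··        ┃┃
┃Thi│┗━━━━━━━━━━━━━━━━━━━━━━━━━━━━━━┛┃
┃The└┃     [ ] config.toml           ┃
┃The ┃     [ ] utils/                ┃
┗━━━━┃       [ ] logger.md           ┃
     ┃       [ ] config.ts           ┃
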